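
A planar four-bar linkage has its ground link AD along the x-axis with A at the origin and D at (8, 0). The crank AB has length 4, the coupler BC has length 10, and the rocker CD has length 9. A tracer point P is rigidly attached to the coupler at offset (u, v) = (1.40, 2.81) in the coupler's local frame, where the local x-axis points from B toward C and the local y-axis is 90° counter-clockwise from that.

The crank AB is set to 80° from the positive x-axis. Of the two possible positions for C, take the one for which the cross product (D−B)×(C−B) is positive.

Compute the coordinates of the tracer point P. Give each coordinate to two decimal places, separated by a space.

A=(0,0), D=(8.00,0)
B = A + 4.00·(cos80°, sin80°) = (0.6946, 3.9392)
|BD| = 8.2998
circle(B,10.00) ∩ circle(D,9.00): a=5.2945, h=8.4834
  candidates: C₊=(9.3812,8.8934) cross=70.411; C₋=(1.3284,-6.0407) cross=-70.411
  mode + wants cross > 0 → take C=(9.3812,8.8934) (cross=70.411)
ex = (C−B)/|BC| = (0.8687,0.4954); ey = (-0.4954,0.8687)
P = B + 1.40·ex + 2.81·ey = (0.5186,7.0737)

0.52 7.07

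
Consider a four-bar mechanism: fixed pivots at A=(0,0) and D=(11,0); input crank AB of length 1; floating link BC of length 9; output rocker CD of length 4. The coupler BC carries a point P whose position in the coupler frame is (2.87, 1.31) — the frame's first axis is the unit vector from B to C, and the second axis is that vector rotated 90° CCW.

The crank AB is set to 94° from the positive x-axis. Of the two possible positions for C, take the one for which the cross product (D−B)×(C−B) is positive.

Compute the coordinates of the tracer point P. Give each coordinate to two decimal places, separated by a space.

2.38 2.98

A=(0,0), D=(11.00,0)
B = A + 1.00·(cos94°, sin94°) = (-0.0698, 0.9976)
|BD| = 11.1146
circle(B,9.00) ∩ circle(D,4.00): a=8.4814, h=3.0110
  candidates: C₊=(8.6476,3.2352) cross=33.466; C₋=(8.1072,-2.7625) cross=-33.466
  mode + wants cross > 0 → take C=(8.6476,3.2352) (cross=33.466)
ex = (C−B)/|BC| = (0.9686,0.2486); ey = (-0.2486,0.9686)
P = B + 2.87·ex + 1.31·ey = (2.3844,2.9800)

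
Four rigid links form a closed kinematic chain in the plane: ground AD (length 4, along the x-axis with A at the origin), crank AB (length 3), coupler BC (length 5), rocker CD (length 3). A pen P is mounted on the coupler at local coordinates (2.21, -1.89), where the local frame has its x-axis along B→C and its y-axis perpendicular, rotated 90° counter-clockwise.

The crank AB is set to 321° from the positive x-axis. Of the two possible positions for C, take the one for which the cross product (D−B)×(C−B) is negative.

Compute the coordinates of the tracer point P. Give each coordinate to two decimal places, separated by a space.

A=(0,0), D=(4.00,0)
B = A + 3.00·(cos321°, sin321°) = (2.3314, -1.8880)
|BD| = 2.5196
circle(B,5.00) ∩ circle(D,3.00): a=4.4349, h=2.3091
  candidates: C₊=(3.5382,2.9642) cross=5.818; C₋=(6.9985,-0.0940) cross=-5.818
  mode - wants cross < 0 → take C=(6.9985,-0.0940) (cross=-5.818)
ex = (C−B)/|BC| = (0.9334,0.3588); ey = (-0.3588,0.9334)
P = B + 2.21·ex + -1.89·ey = (5.0724,-2.8592)

5.07 -2.86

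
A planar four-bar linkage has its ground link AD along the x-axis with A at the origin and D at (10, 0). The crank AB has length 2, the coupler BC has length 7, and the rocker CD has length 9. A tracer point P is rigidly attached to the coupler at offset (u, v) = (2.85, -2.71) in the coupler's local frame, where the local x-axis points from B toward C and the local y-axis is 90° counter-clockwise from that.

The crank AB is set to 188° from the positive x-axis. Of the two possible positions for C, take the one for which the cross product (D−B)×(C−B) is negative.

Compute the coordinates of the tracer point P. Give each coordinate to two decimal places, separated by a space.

-2.02 -4.21

A=(0,0), D=(10.00,0)
B = A + 2.00·(cos188°, sin188°) = (-1.9805, -0.2783)
|BD| = 11.9838
circle(B,7.00) ∩ circle(D,9.00): a=4.6567, h=5.2263
  candidates: C₊=(2.5536,5.0548) cross=62.631; C₋=(2.7963,-5.3951) cross=-62.631
  mode - wants cross < 0 → take C=(2.7963,-5.3951) (cross=-62.631)
ex = (C−B)/|BC| = (0.6824,-0.7310); ey = (0.7310,0.6824)
P = B + 2.85·ex + -2.71·ey = (-2.0166,-4.2109)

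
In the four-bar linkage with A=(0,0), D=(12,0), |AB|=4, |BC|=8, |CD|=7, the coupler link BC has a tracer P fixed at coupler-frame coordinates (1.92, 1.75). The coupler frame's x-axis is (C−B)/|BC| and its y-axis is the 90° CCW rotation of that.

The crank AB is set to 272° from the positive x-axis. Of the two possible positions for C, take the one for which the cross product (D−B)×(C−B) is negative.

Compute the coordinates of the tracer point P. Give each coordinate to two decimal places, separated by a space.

2.39 -2.70

A=(0,0), D=(12.00,0)
B = A + 4.00·(cos272°, sin272°) = (0.1396, -3.9976)
|BD| = 12.5160
circle(B,8.00) ∩ circle(D,7.00): a=6.8572, h=4.1205
  candidates: C₊=(5.3216,2.0973) cross=51.572; C₋=(7.9537,-5.7121) cross=-51.572
  mode - wants cross < 0 → take C=(7.9537,-5.7121) (cross=-51.572)
ex = (C−B)/|BC| = (0.9768,-0.2143); ey = (0.2143,0.9768)
P = B + 1.92·ex + 1.75·ey = (2.3900,-2.6997)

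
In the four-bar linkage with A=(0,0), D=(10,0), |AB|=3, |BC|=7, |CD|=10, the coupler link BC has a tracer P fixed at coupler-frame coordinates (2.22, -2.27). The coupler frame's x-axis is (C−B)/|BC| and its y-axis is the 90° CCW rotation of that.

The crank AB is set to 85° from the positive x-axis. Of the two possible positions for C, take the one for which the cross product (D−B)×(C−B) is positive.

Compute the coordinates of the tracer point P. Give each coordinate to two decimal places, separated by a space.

3.42 3.30

A=(0,0), D=(10.00,0)
B = A + 3.00·(cos85°, sin85°) = (0.2615, 2.9886)
|BD| = 10.1868
circle(B,7.00) ∩ circle(D,10.00): a=2.5902, h=6.5032
  candidates: C₊=(4.6455,8.4457) cross=66.246; C₋=(0.8298,-3.9883) cross=-66.246
  mode + wants cross > 0 → take C=(4.6455,8.4457) (cross=66.246)
ex = (C−B)/|BC| = (0.6263,0.7796); ey = (-0.7796,0.6263)
P = B + 2.22·ex + -2.27·ey = (3.4215,3.2976)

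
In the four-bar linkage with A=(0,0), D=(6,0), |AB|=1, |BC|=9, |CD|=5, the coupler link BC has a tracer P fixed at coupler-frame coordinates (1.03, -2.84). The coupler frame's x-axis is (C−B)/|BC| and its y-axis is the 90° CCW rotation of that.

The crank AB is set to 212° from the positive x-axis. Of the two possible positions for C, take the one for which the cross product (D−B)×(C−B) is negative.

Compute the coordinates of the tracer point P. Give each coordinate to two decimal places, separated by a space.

-1.32 -3.51

A=(0,0), D=(6.00,0)
B = A + 1.00·(cos212°, sin212°) = (-0.8480, -0.5299)
|BD| = 6.8685
circle(B,9.00) ∩ circle(D,5.00): a=7.5108, h=4.9586
  candidates: C₊=(6.2578,4.9933) cross=34.058; C₋=(7.0230,-4.8942) cross=-34.058
  mode - wants cross < 0 → take C=(7.0230,-4.8942) (cross=-34.058)
ex = (C−B)/|BC| = (0.8746,-0.4849); ey = (0.4849,0.8746)
P = B + 1.03·ex + -2.84·ey = (-1.3244,-3.5131)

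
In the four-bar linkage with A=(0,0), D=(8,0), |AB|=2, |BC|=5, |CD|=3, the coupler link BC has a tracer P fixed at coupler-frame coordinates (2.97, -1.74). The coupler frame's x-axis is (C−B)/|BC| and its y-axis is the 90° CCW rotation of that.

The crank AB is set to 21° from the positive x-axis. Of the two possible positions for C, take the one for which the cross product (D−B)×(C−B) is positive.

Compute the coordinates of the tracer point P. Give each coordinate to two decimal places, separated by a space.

5.27 0.22

A=(0,0), D=(8.00,0)
B = A + 2.00·(cos21°, sin21°) = (1.8672, 0.7167)
|BD| = 6.1746
circle(B,5.00) ∩ circle(D,3.00): a=4.3829, h=2.4062
  candidates: C₊=(6.4998,2.5979) cross=14.857; C₋=(5.9411,-2.1820) cross=-14.857
  mode + wants cross > 0 → take C=(6.4998,2.5979) (cross=14.857)
ex = (C−B)/|BC| = (0.9265,0.3762); ey = (-0.3762,0.9265)
P = B + 2.97·ex + -1.74·ey = (5.2736,0.2220)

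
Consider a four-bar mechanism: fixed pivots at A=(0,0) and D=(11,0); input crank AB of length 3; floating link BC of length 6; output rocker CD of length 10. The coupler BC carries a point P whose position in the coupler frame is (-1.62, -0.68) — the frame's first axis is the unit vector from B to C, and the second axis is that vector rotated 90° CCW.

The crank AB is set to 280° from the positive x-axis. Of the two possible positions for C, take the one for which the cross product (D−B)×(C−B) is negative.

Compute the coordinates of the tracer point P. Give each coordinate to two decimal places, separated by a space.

A=(0,0), D=(11.00,0)
B = A + 3.00·(cos280°, sin280°) = (0.5209, -2.9544)
|BD| = 10.8876
circle(B,6.00) ∩ circle(D,10.00): a=2.5047, h=5.4522
  candidates: C₊=(1.4521,2.9729) cross=59.361; C₋=(4.4111,-7.5224) cross=-59.361
  mode - wants cross < 0 → take C=(4.4111,-7.5224) (cross=-59.361)
ex = (C−B)/|BC| = (0.6484,-0.7613); ey = (0.7613,0.6484)
P = B + -1.62·ex + -0.68·ey = (-1.0471,-2.1620)

-1.05 -2.16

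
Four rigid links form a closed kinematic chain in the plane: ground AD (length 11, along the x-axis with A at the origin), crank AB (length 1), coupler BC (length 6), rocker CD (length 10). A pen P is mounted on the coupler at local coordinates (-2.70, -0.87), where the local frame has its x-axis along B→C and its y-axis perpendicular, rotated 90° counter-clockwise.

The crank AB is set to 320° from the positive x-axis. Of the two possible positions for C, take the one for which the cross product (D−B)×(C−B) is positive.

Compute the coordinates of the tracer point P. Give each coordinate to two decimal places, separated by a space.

0.86 -3.48

A=(0,0), D=(11.00,0)
B = A + 1.00·(cos320°, sin320°) = (0.7660, -0.6428)
|BD| = 10.2541
circle(B,6.00) ∩ circle(D,10.00): a=2.0064, h=5.6546
  candidates: C₊=(2.4140,5.1265) cross=57.983; C₋=(3.1229,-6.1605) cross=-57.983
  mode + wants cross > 0 → take C=(2.4140,5.1265) (cross=57.983)
ex = (C−B)/|BC| = (0.2747,0.9615); ey = (-0.9615,0.2747)
P = B + -2.70·ex + -0.87·ey = (0.8610,-3.4779)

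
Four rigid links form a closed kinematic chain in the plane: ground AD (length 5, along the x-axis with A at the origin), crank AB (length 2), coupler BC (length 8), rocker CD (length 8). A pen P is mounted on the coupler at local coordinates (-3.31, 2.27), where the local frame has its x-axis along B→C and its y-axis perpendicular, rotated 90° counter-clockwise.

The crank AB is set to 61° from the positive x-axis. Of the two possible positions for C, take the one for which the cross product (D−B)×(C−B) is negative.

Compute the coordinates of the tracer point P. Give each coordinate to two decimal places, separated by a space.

A=(0,0), D=(5.00,0)
B = A + 2.00·(cos61°, sin61°) = (0.9696, 1.7492)
|BD| = 4.3936
circle(B,8.00) ∩ circle(D,8.00): a=2.1968, h=7.6925
  candidates: C₊=(6.0474,7.9311) cross=33.798; C₋=(-0.0778,-6.1819) cross=-33.798
  mode - wants cross < 0 → take C=(-0.0778,-6.1819) (cross=-33.798)
ex = (C−B)/|BC| = (-0.1309,-0.9914); ey = (0.9914,-0.1309)
P = B + -3.31·ex + 2.27·ey = (3.6535,4.7335)

3.65 4.73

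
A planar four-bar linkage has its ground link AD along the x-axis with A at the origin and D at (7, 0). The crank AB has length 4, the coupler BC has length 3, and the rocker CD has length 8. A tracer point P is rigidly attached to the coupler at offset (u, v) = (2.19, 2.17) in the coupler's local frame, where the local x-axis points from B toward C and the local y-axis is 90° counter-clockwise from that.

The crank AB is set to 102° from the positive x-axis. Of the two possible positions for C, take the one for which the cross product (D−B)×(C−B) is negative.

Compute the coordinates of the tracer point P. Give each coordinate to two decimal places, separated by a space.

A=(0,0), D=(7.00,0)
B = A + 4.00·(cos102°, sin102°) = (-0.8316, 3.9126)
|BD| = 8.7546
circle(B,3.00) ∩ circle(D,8.00): a=1.2361, h=2.7335
  candidates: C₊=(1.4958,5.8055) cross=23.931; C₋=(-0.9475,0.9148) cross=-23.931
  mode - wants cross < 0 → take C=(-0.9475,0.9148) (cross=-23.931)
ex = (C−B)/|BC| = (-0.0386,-0.9993); ey = (0.9993,-0.0386)
P = B + 2.19·ex + 2.17·ey = (1.2521,1.6404)

1.25 1.64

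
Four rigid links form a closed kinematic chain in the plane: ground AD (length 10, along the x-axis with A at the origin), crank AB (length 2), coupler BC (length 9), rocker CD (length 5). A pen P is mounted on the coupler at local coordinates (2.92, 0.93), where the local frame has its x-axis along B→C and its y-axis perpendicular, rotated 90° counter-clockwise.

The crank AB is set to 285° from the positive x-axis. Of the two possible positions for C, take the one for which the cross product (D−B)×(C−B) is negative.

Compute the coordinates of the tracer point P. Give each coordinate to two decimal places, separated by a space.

A=(0,0), D=(10.00,0)
B = A + 2.00·(cos285°, sin285°) = (0.5176, -1.9319)
|BD| = 9.6772
circle(B,9.00) ∩ circle(D,5.00): a=7.7320, h=4.6061
  candidates: C₊=(7.1745,4.1251) cross=44.574; C₋=(9.0135,-4.9017) cross=-44.574
  mode - wants cross < 0 → take C=(9.0135,-4.9017) (cross=-44.574)
ex = (C−B)/|BC| = (0.9440,-0.3300); ey = (0.3300,0.9440)
P = B + 2.92·ex + 0.93·ey = (3.5810,-2.0175)

3.58 -2.02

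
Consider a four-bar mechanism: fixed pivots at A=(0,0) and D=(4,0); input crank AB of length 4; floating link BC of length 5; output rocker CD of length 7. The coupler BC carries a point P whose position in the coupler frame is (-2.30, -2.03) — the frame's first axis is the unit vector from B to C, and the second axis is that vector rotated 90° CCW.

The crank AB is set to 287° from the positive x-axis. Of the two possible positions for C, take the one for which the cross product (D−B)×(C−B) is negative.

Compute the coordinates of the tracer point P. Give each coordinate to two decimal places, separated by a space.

A=(0,0), D=(4.00,0)
B = A + 4.00·(cos287°, sin287°) = (1.1695, -3.8252)
|BD| = 4.7586
circle(B,5.00) ∩ circle(D,7.00): a=-0.1425, h=4.9980
  candidates: C₊=(-2.9329,-0.9668) cross=23.783; C₋=(5.1024,-6.9126) cross=-23.783
  mode - wants cross < 0 → take C=(5.1024,-6.9126) (cross=-23.783)
ex = (C−B)/|BC| = (0.7866,-0.6175); ey = (0.6175,0.7866)
P = B + -2.30·ex + -2.03·ey = (-1.8931,-4.0018)

-1.89 -4.00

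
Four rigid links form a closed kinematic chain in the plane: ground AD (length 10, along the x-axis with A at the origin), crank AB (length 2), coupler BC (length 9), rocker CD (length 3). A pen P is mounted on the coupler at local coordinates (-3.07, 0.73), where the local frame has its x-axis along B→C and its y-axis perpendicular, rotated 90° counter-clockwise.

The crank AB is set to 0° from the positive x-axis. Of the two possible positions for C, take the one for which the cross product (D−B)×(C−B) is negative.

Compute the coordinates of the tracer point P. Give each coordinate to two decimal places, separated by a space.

A=(0,0), D=(10.00,0)
B = A + 2.00·(cos0°, sin0°) = (2.0000, 0.0000)
|BD| = 8.0000
circle(B,9.00) ∩ circle(D,3.00): a=8.5000, h=2.9580
  candidates: C₊=(10.5000,2.9580) cross=23.664; C₋=(10.5000,-2.9580) cross=-23.664
  mode - wants cross < 0 → take C=(10.5000,-2.9580) (cross=-23.664)
ex = (C−B)/|BC| = (0.9444,-0.3287); ey = (0.3287,0.9444)
P = B + -3.07·ex + 0.73·ey = (-0.6595,1.6985)

-0.66 1.70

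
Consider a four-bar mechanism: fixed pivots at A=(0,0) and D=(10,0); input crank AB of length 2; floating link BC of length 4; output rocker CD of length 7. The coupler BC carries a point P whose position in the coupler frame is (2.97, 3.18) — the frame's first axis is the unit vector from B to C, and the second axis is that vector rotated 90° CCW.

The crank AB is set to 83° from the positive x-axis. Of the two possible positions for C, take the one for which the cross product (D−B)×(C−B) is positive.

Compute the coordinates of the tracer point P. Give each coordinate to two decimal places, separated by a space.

A=(0,0), D=(10.00,0)
B = A + 2.00·(cos83°, sin83°) = (0.2437, 1.9851)
|BD| = 9.9562
circle(B,4.00) ∩ circle(D,7.00): a=3.3208, h=2.2298
  candidates: C₊=(3.9425,3.5080) cross=22.201; C₋=(3.0533,-0.8621) cross=-22.201
  mode + wants cross > 0 → take C=(3.9425,3.5080) (cross=22.201)
ex = (C−B)/|BC| = (0.9247,0.3807); ey = (-0.3807,0.9247)
P = B + 2.97·ex + 3.18·ey = (1.7793,6.0564)

1.78 6.06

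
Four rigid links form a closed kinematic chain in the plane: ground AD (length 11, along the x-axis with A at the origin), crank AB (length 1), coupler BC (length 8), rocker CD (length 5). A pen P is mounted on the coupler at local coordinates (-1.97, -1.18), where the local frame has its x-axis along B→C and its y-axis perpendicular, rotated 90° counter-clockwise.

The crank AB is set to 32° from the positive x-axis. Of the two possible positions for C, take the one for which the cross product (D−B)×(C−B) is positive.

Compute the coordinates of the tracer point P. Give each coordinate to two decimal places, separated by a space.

A=(0,0), D=(11.00,0)
B = A + 1.00·(cos32°, sin32°) = (0.8480, 0.5299)
|BD| = 10.1658
circle(B,8.00) ∩ circle(D,5.00): a=7.0011, h=3.8710
  candidates: C₊=(8.0414,4.0307) cross=39.352; C₋=(7.6378,-3.7008) cross=-39.352
  mode + wants cross > 0 → take C=(8.0414,4.0307) (cross=39.352)
ex = (C−B)/|BC| = (0.8992,0.4376); ey = (-0.4376,0.8992)
P = B + -1.97·ex + -1.18·ey = (-0.4069,-1.3932)

-0.41 -1.39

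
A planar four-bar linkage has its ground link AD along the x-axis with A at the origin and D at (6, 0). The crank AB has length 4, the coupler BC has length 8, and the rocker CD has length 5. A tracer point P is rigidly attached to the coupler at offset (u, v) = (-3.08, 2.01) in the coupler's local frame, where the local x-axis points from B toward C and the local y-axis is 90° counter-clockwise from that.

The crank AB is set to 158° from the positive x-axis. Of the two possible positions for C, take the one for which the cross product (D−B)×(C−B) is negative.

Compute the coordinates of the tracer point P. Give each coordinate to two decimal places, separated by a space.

A=(0,0), D=(6.00,0)
B = A + 4.00·(cos158°, sin158°) = (-3.7087, 1.4984)
|BD| = 9.8237
circle(B,8.00) ∩ circle(D,5.00): a=6.8968, h=4.0538
  candidates: C₊=(3.7257,4.4528) cross=39.824; C₋=(2.4891,-3.5600) cross=-39.824
  mode - wants cross < 0 → take C=(2.4891,-3.5600) (cross=-39.824)
ex = (C−B)/|BC| = (0.7747,-0.6323); ey = (0.6323,0.7747)
P = B + -3.08·ex + 2.01·ey = (-4.8240,5.0031)

-4.82 5.00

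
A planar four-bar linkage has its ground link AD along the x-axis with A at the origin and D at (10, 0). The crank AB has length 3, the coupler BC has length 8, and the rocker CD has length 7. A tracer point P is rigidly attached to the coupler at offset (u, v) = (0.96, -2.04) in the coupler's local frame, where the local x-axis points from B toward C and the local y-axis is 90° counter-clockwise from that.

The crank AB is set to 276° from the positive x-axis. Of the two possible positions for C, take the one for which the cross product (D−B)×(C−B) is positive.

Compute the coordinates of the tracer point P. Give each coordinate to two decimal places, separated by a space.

A=(0,0), D=(10.00,0)
B = A + 3.00·(cos276°, sin276°) = (0.3136, -2.9836)
|BD| = 10.1355
circle(B,8.00) ∩ circle(D,7.00): a=5.8077, h=5.5019
  candidates: C₊=(4.2444,3.9841) cross=55.764; C₋=(7.4835,-6.5320) cross=-55.764
  mode + wants cross > 0 → take C=(4.2444,3.9841) (cross=55.764)
ex = (C−B)/|BC| = (0.4914,0.8710); ey = (-0.8710,0.4914)
P = B + 0.96·ex + -2.04·ey = (2.5620,-3.1498)

2.56 -3.15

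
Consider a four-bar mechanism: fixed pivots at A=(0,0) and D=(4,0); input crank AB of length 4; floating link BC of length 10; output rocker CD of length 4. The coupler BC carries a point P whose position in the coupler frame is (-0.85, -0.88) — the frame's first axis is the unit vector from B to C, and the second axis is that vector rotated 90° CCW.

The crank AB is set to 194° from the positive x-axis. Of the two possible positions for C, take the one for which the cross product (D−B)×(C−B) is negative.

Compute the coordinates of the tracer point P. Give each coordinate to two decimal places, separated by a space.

-4.93 -1.59

A=(0,0), D=(4.00,0)
B = A + 4.00·(cos194°, sin194°) = (-3.8812, -0.9677)
|BD| = 7.9404
circle(B,10.00) ∩ circle(D,4.00): a=9.2596, h=3.7762
  candidates: C₊=(4.8492,3.9088) cross=29.984; C₋=(5.7696,-3.5873) cross=-29.984
  mode - wants cross < 0 → take C=(5.7696,-3.5873) (cross=-29.984)
ex = (C−B)/|BC| = (0.9651,-0.2620); ey = (0.2620,0.9651)
P = B + -0.85·ex + -0.88·ey = (-4.9320,-1.5943)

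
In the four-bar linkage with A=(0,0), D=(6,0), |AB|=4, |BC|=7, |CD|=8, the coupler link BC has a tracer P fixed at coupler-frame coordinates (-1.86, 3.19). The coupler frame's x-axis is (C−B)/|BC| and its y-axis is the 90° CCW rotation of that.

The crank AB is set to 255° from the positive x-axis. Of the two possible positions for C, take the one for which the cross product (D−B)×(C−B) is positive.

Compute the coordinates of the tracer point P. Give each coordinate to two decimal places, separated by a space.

-4.13 -5.87

A=(0,0), D=(6.00,0)
B = A + 4.00·(cos255°, sin255°) = (-1.0353, -3.8637)
|BD| = 8.0264
circle(B,7.00) ∩ circle(D,8.00): a=3.0788, h=6.2866
  candidates: C₊=(-1.3629,3.1286) cross=50.459; C₋=(4.6895,-7.8919) cross=-50.459
  mode + wants cross > 0 → take C=(-1.3629,3.1286) (cross=50.459)
ex = (C−B)/|BC| = (-0.0468,0.9989); ey = (-0.9989,-0.0468)
P = B + -1.86·ex + 3.19·ey = (-4.1347,-5.8709)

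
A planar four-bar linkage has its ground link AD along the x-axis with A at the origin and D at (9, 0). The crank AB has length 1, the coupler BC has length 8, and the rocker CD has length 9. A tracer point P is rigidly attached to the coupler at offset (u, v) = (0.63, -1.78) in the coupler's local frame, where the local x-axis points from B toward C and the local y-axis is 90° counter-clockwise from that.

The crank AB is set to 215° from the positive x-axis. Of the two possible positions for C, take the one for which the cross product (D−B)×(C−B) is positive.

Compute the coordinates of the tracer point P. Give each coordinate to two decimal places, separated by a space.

1.05 -0.82

A=(0,0), D=(9.00,0)
B = A + 1.00·(cos215°, sin215°) = (-0.8192, -0.5736)
|BD| = 9.8359
circle(B,8.00) ∩ circle(D,9.00): a=4.0538, h=6.8969
  candidates: C₊=(2.8255,6.5480) cross=67.837; C₋=(3.6299,-7.2223) cross=-67.837
  mode + wants cross > 0 → take C=(2.8255,6.5480) (cross=67.837)
ex = (C−B)/|BC| = (0.4556,0.8902); ey = (-0.8902,0.4556)
P = B + 0.63·ex + -1.78·ey = (1.0524,-0.8237)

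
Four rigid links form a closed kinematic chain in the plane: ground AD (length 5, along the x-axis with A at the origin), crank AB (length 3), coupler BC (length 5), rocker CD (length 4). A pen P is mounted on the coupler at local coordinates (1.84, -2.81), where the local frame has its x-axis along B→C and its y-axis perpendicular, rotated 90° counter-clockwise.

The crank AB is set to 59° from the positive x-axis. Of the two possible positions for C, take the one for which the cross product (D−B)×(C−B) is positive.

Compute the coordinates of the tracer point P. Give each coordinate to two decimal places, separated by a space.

A=(0,0), D=(5.00,0)
B = A + 3.00·(cos59°, sin59°) = (1.5451, 2.5715)
|BD| = 4.3068
circle(B,5.00) ∩ circle(D,4.00): a=3.1983, h=3.8433
  candidates: C₊=(6.4055,3.7450) cross=16.553; C₋=(1.8160,-2.4212) cross=-16.553
  mode + wants cross > 0 → take C=(6.4055,3.7450) (cross=16.553)
ex = (C−B)/|BC| = (0.9721,0.2347); ey = (-0.2347,0.9721)
P = B + 1.84·ex + -2.81·ey = (3.9932,0.2718)

3.99 0.27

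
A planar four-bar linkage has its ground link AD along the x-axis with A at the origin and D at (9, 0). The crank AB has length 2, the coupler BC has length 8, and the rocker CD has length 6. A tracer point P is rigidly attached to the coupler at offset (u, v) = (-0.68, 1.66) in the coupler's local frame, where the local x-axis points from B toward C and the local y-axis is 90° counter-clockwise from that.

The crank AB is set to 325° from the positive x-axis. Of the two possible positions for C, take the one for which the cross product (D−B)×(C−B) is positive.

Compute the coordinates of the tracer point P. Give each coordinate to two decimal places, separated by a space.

A=(0,0), D=(9.00,0)
B = A + 2.00·(cos325°, sin325°) = (1.6383, -1.1472)
|BD| = 7.4505
circle(B,8.00) ∩ circle(D,6.00): a=5.6043, h=5.7089
  candidates: C₊=(6.2968,5.3566) cross=42.534; C₋=(8.0548,-5.9251) cross=-42.534
  mode + wants cross > 0 → take C=(6.2968,5.3566) (cross=42.534)
ex = (C−B)/|BC| = (0.5823,0.8130); ey = (-0.8130,0.5823)
P = B + -0.68·ex + 1.66·ey = (-0.1072,-0.7333)

-0.11 -0.73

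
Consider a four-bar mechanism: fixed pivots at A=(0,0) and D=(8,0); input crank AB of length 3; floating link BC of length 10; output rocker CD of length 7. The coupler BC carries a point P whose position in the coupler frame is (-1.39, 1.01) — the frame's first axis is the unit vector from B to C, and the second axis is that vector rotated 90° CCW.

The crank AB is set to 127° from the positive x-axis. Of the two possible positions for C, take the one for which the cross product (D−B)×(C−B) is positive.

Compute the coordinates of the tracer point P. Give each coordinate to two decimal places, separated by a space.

-3.50 2.66

A=(0,0), D=(8.00,0)
B = A + 3.00·(cos127°, sin127°) = (-1.8054, 2.3959)
|BD| = 10.0939
circle(B,10.00) ∩ circle(D,7.00): a=7.5732, h=6.5304
  candidates: C₊=(7.1014,6.9421) cross=65.917; C₋=(4.0013,-5.7455) cross=-65.917
  mode + wants cross > 0 → take C=(7.1014,6.9421) (cross=65.917)
ex = (C−B)/|BC| = (0.8907,0.4546); ey = (-0.4546,0.8907)
P = B + -1.39·ex + 1.01·ey = (-3.5027,2.6636)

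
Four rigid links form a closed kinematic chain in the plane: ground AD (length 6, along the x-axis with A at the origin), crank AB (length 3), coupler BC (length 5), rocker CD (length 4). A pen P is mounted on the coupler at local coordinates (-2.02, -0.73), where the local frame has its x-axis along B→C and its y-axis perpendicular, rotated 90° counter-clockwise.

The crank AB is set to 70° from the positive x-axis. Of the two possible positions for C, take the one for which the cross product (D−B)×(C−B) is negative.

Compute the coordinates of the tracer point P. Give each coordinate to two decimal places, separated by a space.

-0.27 4.53

A=(0,0), D=(6.00,0)
B = A + 3.00·(cos70°, sin70°) = (1.0261, 2.8191)
|BD| = 5.7173
circle(B,5.00) ∩ circle(D,4.00): a=3.6457, h=3.4218
  candidates: C₊=(5.8850,3.9983) cross=19.563; C₋=(2.5106,-1.9555) cross=-19.563
  mode - wants cross < 0 → take C=(2.5106,-1.9555) (cross=-19.563)
ex = (C−B)/|BC| = (0.2969,-0.9549); ey = (0.9549,0.2969)
P = B + -2.02·ex + -0.73·ey = (-0.2708,4.5313)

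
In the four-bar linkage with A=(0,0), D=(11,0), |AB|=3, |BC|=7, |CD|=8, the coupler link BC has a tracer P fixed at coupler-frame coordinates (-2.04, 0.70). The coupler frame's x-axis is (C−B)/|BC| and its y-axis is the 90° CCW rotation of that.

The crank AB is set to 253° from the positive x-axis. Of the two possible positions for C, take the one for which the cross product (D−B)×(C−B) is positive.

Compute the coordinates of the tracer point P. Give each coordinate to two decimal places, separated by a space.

-2.69 -4.04

A=(0,0), D=(11.00,0)
B = A + 3.00·(cos253°, sin253°) = (-0.8771, -2.8689)
|BD| = 12.2187
circle(B,7.00) ∩ circle(D,8.00): a=5.4955, h=4.3358
  candidates: C₊=(3.4468,2.6360) cross=52.978; C₋=(5.4828,-5.7932) cross=-52.978
  mode + wants cross > 0 → take C=(3.4468,2.6360) (cross=52.978)
ex = (C−B)/|BC| = (0.6177,0.7864); ey = (-0.7864,0.6177)
P = B + -2.04·ex + 0.70·ey = (-2.6877,-4.0408)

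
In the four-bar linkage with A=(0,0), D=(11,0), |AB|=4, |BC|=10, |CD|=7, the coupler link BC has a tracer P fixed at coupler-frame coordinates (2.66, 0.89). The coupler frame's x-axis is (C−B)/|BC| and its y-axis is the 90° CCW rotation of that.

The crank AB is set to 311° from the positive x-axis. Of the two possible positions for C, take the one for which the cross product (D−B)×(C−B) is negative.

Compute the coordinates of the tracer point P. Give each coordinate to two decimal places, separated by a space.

5.42 -3.25

A=(0,0), D=(11.00,0)
B = A + 4.00·(cos311°, sin311°) = (2.6242, -3.0188)
|BD| = 8.9032
circle(B,10.00) ∩ circle(D,7.00): a=7.3157, h=6.8176
  candidates: C₊=(7.1949,5.8755) cross=60.699; C₋=(11.8183,-6.9520) cross=-60.699
  mode - wants cross < 0 → take C=(11.8183,-6.9520) (cross=-60.699)
ex = (C−B)/|BC| = (0.9194,-0.3933); ey = (0.3933,0.9194)
P = B + 2.66·ex + 0.89·ey = (5.4199,-3.2468)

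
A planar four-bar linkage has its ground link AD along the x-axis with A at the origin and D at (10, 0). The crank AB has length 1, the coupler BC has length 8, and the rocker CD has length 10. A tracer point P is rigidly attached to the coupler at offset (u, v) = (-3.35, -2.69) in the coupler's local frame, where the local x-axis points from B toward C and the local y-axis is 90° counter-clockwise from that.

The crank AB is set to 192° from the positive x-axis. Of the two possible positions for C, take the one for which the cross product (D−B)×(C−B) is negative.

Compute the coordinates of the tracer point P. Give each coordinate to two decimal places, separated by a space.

-4.98 1.36

A=(0,0), D=(10.00,0)
B = A + 1.00·(cos192°, sin192°) = (-0.9781, -0.2079)
|BD| = 10.9801
circle(B,8.00) ∩ circle(D,10.00): a=3.8507, h=7.0123
  candidates: C₊=(2.7391,6.8760) cross=76.995; C₋=(3.0047,-7.1460) cross=-76.995
  mode - wants cross < 0 → take C=(3.0047,-7.1460) (cross=-76.995)
ex = (C−B)/|BC| = (0.4979,-0.8673); ey = (0.8673,0.4979)
P = B + -3.35·ex + -2.69·ey = (-4.9789,1.3582)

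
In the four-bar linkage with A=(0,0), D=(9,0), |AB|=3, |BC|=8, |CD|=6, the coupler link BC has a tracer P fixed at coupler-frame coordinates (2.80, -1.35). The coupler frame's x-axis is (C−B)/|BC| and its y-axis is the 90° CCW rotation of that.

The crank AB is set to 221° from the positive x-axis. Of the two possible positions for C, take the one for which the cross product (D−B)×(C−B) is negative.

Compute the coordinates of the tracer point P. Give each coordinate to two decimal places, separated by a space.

A=(0,0), D=(9.00,0)
B = A + 3.00·(cos221°, sin221°) = (-2.2641, -1.9682)
|BD| = 11.4348
circle(B,8.00) ∩ circle(D,6.00): a=6.9417, h=3.9765
  candidates: C₊=(3.8896,3.1438) cross=45.470; C₋=(5.2584,-4.6905) cross=-45.470
  mode - wants cross < 0 → take C=(5.2584,-4.6905) (cross=-45.470)
ex = (C−B)/|BC| = (0.9403,-0.3403); ey = (0.3403,0.9403)
P = B + 2.80·ex + -1.35·ey = (-0.0906,-4.1904)

-0.09 -4.19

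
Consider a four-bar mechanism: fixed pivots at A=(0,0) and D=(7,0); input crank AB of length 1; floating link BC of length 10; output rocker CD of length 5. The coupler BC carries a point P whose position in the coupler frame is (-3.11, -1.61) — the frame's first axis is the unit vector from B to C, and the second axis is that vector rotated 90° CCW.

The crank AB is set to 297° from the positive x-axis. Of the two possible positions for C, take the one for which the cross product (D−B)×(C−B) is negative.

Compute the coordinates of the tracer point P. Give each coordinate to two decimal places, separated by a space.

A=(0,0), D=(7.00,0)
B = A + 1.00·(cos297°, sin297°) = (0.4540, -0.8910)
|BD| = 6.6064
circle(B,10.00) ∩ circle(D,5.00): a=8.9795, h=4.4009
  candidates: C₊=(8.7579,4.6808) cross=29.074; C₋=(9.9450,-4.0406) cross=-29.074
  mode - wants cross < 0 → take C=(9.9450,-4.0406) (cross=-29.074)
ex = (C−B)/|BC| = (0.9491,-0.3150); ey = (0.3150,0.9491)
P = B + -3.11·ex + -1.61·ey = (-3.0048,-1.4395)

-3.00 -1.44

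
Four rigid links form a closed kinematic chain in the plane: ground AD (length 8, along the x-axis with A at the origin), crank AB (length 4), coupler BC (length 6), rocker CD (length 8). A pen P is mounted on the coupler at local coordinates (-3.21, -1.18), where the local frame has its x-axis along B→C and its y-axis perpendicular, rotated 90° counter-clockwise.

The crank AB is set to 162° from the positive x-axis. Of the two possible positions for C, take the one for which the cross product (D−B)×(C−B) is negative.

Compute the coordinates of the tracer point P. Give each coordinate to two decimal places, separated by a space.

A=(0,0), D=(8.00,0)
B = A + 4.00·(cos162°, sin162°) = (-3.8042, 1.2361)
|BD| = 11.8688
circle(B,6.00) ∩ circle(D,8.00): a=4.7548, h=3.6595
  candidates: C₊=(1.3058,4.3804) cross=43.433; C₋=(0.5436,-2.8987) cross=-43.433
  mode - wants cross < 0 → take C=(0.5436,-2.8987) (cross=-43.433)
ex = (C−B)/|BC| = (0.7246,-0.6891); ey = (0.6891,0.7246)
P = B + -3.21·ex + -1.18·ey = (-6.9435,2.5931)

-6.94 2.59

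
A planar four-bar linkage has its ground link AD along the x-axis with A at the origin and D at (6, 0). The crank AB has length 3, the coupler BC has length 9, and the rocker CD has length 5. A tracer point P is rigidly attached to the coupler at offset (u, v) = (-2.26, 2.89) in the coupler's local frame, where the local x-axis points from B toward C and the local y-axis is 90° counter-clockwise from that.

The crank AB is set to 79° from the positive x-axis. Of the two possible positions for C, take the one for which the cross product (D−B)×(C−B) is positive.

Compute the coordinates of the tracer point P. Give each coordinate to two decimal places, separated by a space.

-1.87 5.69

A=(0,0), D=(6.00,0)
B = A + 3.00·(cos79°, sin79°) = (0.5724, 2.9449)
|BD| = 6.1750
circle(B,9.00) ∩ circle(D,5.00): a=7.6219, h=4.7861
  candidates: C₊=(9.5542,3.5167) cross=29.554; C₋=(4.9893,-4.8968) cross=-29.554
  mode + wants cross > 0 → take C=(9.5542,3.5167) (cross=29.554)
ex = (C−B)/|BC| = (0.9980,0.0635); ey = (-0.0635,0.9980)
P = B + -2.26·ex + 2.89·ey = (-1.8666,5.6854)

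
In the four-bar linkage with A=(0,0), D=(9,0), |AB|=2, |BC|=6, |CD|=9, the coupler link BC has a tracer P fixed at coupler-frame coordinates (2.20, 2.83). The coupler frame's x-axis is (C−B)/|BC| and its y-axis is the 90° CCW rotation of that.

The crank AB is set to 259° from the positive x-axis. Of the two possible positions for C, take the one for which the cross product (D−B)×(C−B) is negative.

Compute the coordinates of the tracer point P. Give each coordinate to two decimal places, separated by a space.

3.20 -2.09

A=(0,0), D=(9.00,0)
B = A + 2.00·(cos259°, sin259°) = (-0.3816, -1.9633)
|BD| = 9.5848
circle(B,6.00) ∩ circle(D,9.00): a=2.4450, h=5.4792
  candidates: C₊=(0.8892,3.9006) cross=52.518; C₋=(3.1338,-6.8255) cross=-52.518
  mode - wants cross < 0 → take C=(3.1338,-6.8255) (cross=-52.518)
ex = (C−B)/|BC| = (0.5859,-0.8104); ey = (0.8104,0.5859)
P = B + 2.20·ex + 2.83·ey = (3.2007,-2.0880)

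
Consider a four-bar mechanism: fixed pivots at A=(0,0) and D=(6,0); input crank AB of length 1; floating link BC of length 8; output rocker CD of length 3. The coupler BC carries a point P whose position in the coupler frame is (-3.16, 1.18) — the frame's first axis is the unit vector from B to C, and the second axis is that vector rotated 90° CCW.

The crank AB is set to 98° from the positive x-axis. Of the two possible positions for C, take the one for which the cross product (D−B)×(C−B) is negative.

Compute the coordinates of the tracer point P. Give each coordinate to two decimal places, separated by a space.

-2.34 3.55

A=(0,0), D=(6.00,0)
B = A + 1.00·(cos98°, sin98°) = (-0.1392, 0.9903)
|BD| = 6.2185
circle(B,8.00) ∩ circle(D,3.00): a=7.5315, h=2.6974
  candidates: C₊=(7.7258,2.4539) cross=16.774; C₋=(6.8667,-2.8721) cross=-16.774
  mode - wants cross < 0 → take C=(6.8667,-2.8721) (cross=-16.774)
ex = (C−B)/|BC| = (0.8757,-0.4828); ey = (0.4828,0.8757)
P = B + -3.16·ex + 1.18·ey = (-2.3368,3.5493)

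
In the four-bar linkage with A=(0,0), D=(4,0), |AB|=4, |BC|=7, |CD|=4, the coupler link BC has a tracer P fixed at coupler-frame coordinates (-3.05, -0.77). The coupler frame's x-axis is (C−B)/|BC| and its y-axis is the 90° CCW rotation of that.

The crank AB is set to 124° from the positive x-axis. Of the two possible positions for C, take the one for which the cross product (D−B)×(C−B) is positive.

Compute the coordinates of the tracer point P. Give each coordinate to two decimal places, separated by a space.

A=(0,0), D=(4.00,0)
B = A + 4.00·(cos124°, sin124°) = (-2.2368, 3.3162)
|BD| = 7.0636
circle(B,7.00) ∩ circle(D,4.00): a=5.8677, h=3.8171
  candidates: C₊=(4.7361,3.9317) cross=26.962; C₋=(1.1521,-2.8088) cross=-26.962
  mode + wants cross > 0 → take C=(4.7361,3.9317) (cross=26.962)
ex = (C−B)/|BC| = (0.9961,0.0879); ey = (-0.0879,0.9961)
P = B + -3.05·ex + -0.77·ey = (-5.2072,2.2809)

-5.21 2.28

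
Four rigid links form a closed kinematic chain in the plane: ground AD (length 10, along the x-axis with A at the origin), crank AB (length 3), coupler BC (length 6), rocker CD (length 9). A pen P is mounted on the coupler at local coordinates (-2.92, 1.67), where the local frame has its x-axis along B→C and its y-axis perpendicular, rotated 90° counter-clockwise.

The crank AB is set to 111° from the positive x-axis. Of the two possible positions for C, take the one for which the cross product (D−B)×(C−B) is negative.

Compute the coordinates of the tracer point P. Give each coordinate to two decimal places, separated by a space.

A=(0,0), D=(10.00,0)
B = A + 3.00·(cos111°, sin111°) = (-1.0751, 2.8007)
|BD| = 11.4238
circle(B,6.00) ∩ circle(D,9.00): a=3.7423, h=4.6899
  candidates: C₊=(3.7028,6.4300) cross=53.576; C₋=(1.4032,-2.6635) cross=-53.576
  mode - wants cross < 0 → take C=(1.4032,-2.6635) (cross=-53.576)
ex = (C−B)/|BC| = (0.4130,-0.9107); ey = (0.9107,0.4130)
P = B + -2.92·ex + 1.67·ey = (-0.7603,6.1498)

-0.76 6.15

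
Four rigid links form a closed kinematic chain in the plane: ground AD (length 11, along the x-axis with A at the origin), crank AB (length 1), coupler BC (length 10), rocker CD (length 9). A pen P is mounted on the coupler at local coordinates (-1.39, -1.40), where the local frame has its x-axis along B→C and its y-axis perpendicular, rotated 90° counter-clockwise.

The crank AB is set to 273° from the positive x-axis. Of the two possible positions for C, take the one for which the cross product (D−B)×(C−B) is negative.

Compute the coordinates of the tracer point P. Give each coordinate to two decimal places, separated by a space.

-1.92 -1.00

A=(0,0), D=(11.00,0)
B = A + 1.00·(cos273°, sin273°) = (0.0523, -0.9986)
|BD| = 10.9931
circle(B,10.00) ∩ circle(D,9.00): a=6.3607, h=7.7163
  candidates: C₊=(5.6858,7.2636) cross=84.826; C₋=(7.0877,-8.1052) cross=-84.826
  mode - wants cross < 0 → take C=(7.0877,-8.1052) (cross=-84.826)
ex = (C−B)/|BC| = (0.7035,-0.7107); ey = (0.7107,0.7035)
P = B + -1.39·ex + -1.40·ey = (-1.9205,-0.9958)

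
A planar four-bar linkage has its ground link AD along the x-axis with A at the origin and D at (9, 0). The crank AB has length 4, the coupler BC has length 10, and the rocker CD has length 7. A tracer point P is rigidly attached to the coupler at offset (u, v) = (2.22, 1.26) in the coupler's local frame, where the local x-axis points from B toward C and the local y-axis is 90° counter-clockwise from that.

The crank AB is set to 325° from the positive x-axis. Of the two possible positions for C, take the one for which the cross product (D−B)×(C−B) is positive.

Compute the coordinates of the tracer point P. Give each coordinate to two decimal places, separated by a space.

A=(0,0), D=(9.00,0)
B = A + 4.00·(cos325°, sin325°) = (3.2766, -2.2943)
|BD| = 6.1661
circle(B,10.00) ∩ circle(D,7.00): a=7.2186, h=6.9204
  candidates: C₊=(7.4019,6.8151) cross=42.672; C₋=(12.5518,-6.0319) cross=-42.672
  mode + wants cross > 0 → take C=(7.4019,6.8151) (cross=42.672)
ex = (C−B)/|BC| = (0.4125,0.9109); ey = (-0.9109,0.4125)
P = B + 2.22·ex + 1.26·ey = (3.0446,0.2478)

3.04 0.25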